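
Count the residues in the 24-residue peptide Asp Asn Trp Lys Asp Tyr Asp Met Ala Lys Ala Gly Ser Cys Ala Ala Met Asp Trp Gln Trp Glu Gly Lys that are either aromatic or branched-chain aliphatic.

4

Aromatic: F, W, Y. Branched-chain aliphatic: I, L, V.
Aromatic residues here: Trp3, Tyr6, Trp19, Trp21 (4).
Branched-chain aliphatic residues here: none (0).
The two groups share no amino acid, so total = 4 + 0 = 4.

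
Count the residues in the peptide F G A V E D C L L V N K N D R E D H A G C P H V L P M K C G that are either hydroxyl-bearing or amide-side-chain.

Hydroxyl-bearing: S, T, Y. Amide-side-chain: N, Q.
Hydroxyl-bearing residues here: none (0).
Amide-side-chain residues here: N11, N13 (2).
The two groups share no amino acid, so total = 0 + 2 = 2.

2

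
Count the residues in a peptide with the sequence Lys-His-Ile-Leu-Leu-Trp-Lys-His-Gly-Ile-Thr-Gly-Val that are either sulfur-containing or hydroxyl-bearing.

1

Sulfur-containing: C, M. Hydroxyl-bearing: S, T, Y.
Sulfur-containing residues here: none (0).
Hydroxyl-bearing residues here: Thr11 (1).
The two groups share no amino acid, so total = 0 + 1 = 1.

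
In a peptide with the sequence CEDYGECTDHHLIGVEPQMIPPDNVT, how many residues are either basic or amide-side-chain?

4

Basic: H, K, R. Amide-side-chain: N, Q.
Basic residues here: H10, H11 (2).
Amide-side-chain residues here: Q18, N24 (2).
The two groups share no amino acid, so total = 2 + 2 = 4.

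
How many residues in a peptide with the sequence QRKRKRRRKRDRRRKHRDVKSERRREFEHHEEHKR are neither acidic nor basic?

4

Acidic: D, E. Basic: K, R, H. All other residues are neither.
Matching residues: Q1, V19, S21, F27.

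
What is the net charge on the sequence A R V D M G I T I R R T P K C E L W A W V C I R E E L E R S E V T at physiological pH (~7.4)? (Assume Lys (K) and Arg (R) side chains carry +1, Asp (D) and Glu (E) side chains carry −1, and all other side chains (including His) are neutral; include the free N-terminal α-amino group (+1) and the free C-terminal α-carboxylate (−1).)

0

Positive (K, R): R2, R10, R11, K14, R24, R29 → +6.
Negative (D, E): D4, E16, E25, E26, E28, E31 → −6.
The N-terminus (+1) and C-terminus (−1) cancel.
Net charge = (+6) + (−6) = 0.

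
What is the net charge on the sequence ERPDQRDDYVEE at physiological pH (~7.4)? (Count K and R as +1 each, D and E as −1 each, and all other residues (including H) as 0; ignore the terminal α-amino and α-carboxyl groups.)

-4

Positive (K, R): R2, R6 → +2.
Negative (D, E): E1, D4, D7, D8, E11, E12 → −6.
Net charge = (+2) + (−6) = −4.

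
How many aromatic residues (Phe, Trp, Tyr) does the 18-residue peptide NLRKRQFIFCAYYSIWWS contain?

6

Matching residues: F7, F9, Y12, Y13, W16, W17.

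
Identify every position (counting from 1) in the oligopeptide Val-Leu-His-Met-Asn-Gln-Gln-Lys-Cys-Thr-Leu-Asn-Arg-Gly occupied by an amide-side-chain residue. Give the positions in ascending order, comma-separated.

5, 6, 7, 12

Asparagine (N) and glutamine (Q) have uncharged amide side chains.
Matching residues: Asn5, Gln6, Gln7, Asn12.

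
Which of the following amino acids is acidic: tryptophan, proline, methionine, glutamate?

glutamate

The acidic residues are Asp (D) and Glu (E), whose side chains end in a carboxylate group.
Of the listed options, only glutamate belongs to this group.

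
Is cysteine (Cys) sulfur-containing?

Yes

The sulfur-bearing residues are cysteine (–SH) and methionine (–S–CH₃).
Cysteine is in this group.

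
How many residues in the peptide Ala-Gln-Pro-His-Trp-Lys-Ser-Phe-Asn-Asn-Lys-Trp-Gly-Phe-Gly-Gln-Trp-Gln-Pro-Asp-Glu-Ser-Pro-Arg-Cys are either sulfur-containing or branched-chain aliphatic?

Sulfur-containing: C, M. Branched-chain aliphatic: I, L, V.
Sulfur-containing residues here: Cys25 (1).
Branched-chain aliphatic residues here: none (0).
The two groups share no amino acid, so total = 1 + 0 = 1.

1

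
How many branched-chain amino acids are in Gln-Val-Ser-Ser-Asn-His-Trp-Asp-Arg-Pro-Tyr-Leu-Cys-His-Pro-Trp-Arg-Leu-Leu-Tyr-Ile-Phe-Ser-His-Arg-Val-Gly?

6

The BCAAs are Val, Leu, and Ile — aliphatic side chains with a branch point.
Matching residues: Val2, Leu12, Leu18, Leu19, Ile21, Val26.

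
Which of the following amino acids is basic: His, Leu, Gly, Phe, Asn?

Lysine (K), arginine (R), and histidine (H) have basic, nitrogen-containing side chains.
Of the listed options, only His belongs to this group.

His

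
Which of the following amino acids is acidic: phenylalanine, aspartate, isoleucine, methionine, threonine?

aspartate

Only D (aspartate) and E (glutamate) carry a side-chain carboxylic acid.
Of the listed options, only aspartate belongs to this group.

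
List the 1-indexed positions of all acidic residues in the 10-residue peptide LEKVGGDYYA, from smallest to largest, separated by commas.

2, 7

The acidic residues are Asp (D) and Glu (E), whose side chains end in a carboxylate group.
Matching residues: E2, D7.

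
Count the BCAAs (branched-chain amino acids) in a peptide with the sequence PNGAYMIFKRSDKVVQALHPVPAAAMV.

The BCAAs are Val, Leu, and Ile — aliphatic side chains with a branch point.
Matching residues: I7, V14, V15, L18, V21, V27.

6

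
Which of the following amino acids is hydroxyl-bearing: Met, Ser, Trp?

Serine (S), threonine (T), and tyrosine (Y) each carry a hydroxyl group on the side chain.
Of the listed options, only Ser belongs to this group.

Ser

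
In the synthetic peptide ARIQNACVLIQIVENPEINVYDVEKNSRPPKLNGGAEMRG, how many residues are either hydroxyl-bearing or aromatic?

2

Hydroxyl-bearing: S, T, Y. Aromatic: F, W, Y.
Hydroxyl-bearing residues here: Y21, S27 (2).
Aromatic residues here: Y21 (1).
Y is in both groups, so the 1 Y residue must not be double-counted.
Total = 2 + 1 − 1 = 2.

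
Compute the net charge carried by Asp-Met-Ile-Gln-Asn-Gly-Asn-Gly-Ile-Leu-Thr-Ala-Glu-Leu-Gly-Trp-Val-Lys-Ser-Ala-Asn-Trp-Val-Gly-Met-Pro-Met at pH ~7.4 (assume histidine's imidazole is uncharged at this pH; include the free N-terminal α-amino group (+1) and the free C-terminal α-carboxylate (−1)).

-1

At pH ~7.4 the Lys and Arg side chains are protonated (+1), the Asp and Glu side chains are deprotonated (−1), and with His taken as neutral all other side chains carry no charge.
Positive (K, R): Lys18 → +1.
Negative (D, E): Asp1, Glu13 → −2.
The N-terminus (+1) and C-terminus (−1) cancel.
Net charge = (+1) + (−2) = −1.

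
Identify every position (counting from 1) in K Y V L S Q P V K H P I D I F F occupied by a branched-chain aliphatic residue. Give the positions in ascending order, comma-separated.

3, 4, 8, 12, 14

The BCAAs are Val, Leu, and Ile — aliphatic side chains with a branch point.
Matching residues: V3, L4, V8, I12, I14.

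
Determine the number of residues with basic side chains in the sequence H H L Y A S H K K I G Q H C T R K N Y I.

8

K, R, and H are the three residues with basic side chains (ε-amine, guanidinium, and imidazole respectively).
Matching residues: H1, H2, H7, K8, K9, H13, R16, K17.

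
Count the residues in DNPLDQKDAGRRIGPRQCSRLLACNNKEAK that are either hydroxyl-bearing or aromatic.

1

Hydroxyl-bearing: S, T, Y. Aromatic: F, W, Y.
Hydroxyl-bearing residues here: S19 (1).
Aromatic residues here: none (0).
(Y belongs to both groups, but none appear in this sequence.) Total = 1 + 0 = 1.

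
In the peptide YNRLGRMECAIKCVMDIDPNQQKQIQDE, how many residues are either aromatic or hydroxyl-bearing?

Aromatic: F, W, Y. Hydroxyl-bearing: S, T, Y.
Aromatic residues here: Y1 (1).
Hydroxyl-bearing residues here: Y1 (1).
Y is in both groups, so the 1 Y residue must not be double-counted.
Total = 1 + 1 − 1 = 1.

1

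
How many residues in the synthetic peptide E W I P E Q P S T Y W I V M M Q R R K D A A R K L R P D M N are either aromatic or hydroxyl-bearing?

Aromatic: F, W, Y. Hydroxyl-bearing: S, T, Y.
Aromatic residues here: W2, Y10, W11 (3).
Hydroxyl-bearing residues here: S8, T9, Y10 (3).
Y is in both groups, so the 1 Y residue must not be double-counted.
Total = 3 + 3 − 1 = 5.

5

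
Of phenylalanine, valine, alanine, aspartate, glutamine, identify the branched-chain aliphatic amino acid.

V, L, and I make up the branched-chain aliphatic group.
Of the listed options, only valine belongs to this group.

valine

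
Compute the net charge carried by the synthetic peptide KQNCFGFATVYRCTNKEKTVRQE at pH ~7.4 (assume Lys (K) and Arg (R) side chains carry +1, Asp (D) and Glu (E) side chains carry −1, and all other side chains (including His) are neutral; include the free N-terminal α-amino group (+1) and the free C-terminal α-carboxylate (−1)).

Positive (K, R): K1, R12, K16, K18, R21 → +5.
Negative (D, E): E17, E23 → −2.
The N-terminus (+1) and C-terminus (−1) cancel.
Net charge = (+5) + (−2) = +3.

+3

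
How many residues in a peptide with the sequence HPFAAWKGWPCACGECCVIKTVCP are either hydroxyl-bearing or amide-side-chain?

1

Hydroxyl-bearing: S, T, Y. Amide-side-chain: N, Q.
Hydroxyl-bearing residues here: T21 (1).
Amide-side-chain residues here: none (0).
The two groups share no amino acid, so total = 1 + 0 = 1.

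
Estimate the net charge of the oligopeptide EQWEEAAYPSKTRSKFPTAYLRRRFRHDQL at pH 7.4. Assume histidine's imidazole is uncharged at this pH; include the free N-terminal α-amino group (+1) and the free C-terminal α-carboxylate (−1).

+3

At pH ~7.4 the Lys and Arg side chains are protonated (+1), the Asp and Glu side chains are deprotonated (−1), and with His taken as neutral all other side chains carry no charge.
Positive (K, R): K11, R13, K15, R22, R23, R24, R26 → +7.
Negative (D, E): E1, E4, E5, D28 → −4.
The N-terminus (+1) and C-terminus (−1) cancel.
Net charge = (+7) + (−4) = +3.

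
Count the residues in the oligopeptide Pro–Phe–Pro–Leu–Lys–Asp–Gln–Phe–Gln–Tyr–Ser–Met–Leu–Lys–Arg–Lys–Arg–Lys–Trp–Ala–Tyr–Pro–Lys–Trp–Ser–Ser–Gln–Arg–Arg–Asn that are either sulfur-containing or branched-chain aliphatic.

3

Sulfur-containing: C, M. Branched-chain aliphatic: I, L, V.
Sulfur-containing residues here: Met12 (1).
Branched-chain aliphatic residues here: Leu4, Leu13 (2).
The two groups share no amino acid, so total = 1 + 2 = 3.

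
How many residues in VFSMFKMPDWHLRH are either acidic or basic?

5

Acidic: D, E. Basic: H, K, R.
Acidic residues here: D9 (1).
Basic residues here: K6, H11, R13, H14 (4).
The two groups share no amino acid, so total = 1 + 4 = 5.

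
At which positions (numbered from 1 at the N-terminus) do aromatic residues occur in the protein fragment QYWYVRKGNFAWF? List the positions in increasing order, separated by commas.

2, 3, 4, 10, 12, 13

F, W, and Y each carry an aromatic ring on the side chain.
Matching residues: Y2, W3, Y4, F10, W12, F13.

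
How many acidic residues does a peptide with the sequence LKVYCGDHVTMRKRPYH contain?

1

Aspartate (D) and glutamate (E) have carboxylic-acid side chains and are the acidic amino acids.
Matching residues: D7.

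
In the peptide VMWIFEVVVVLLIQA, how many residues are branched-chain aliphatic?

The BCAAs are Val, Leu, and Ile — aliphatic side chains with a branch point.
Matching residues: V1, I4, V7, V8, V9, V10, L11, L12, I13.

9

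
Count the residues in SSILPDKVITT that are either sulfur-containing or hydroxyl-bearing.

Sulfur-containing: C, M. Hydroxyl-bearing: S, T, Y.
Sulfur-containing residues here: none (0).
Hydroxyl-bearing residues here: S1, S2, T10, T11 (4).
The two groups share no amino acid, so total = 0 + 4 = 4.

4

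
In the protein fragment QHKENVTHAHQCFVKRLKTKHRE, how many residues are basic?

The basic amino acids are Lys (K), Arg (R), and His (H).
Matching residues: H2, K3, H8, H10, K15, R16, K18, K20, H21, R22.

10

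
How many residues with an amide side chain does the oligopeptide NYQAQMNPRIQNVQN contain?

8

The amide-side-chain residues are Asn (N) and Gln (Q).
Matching residues: N1, Q3, Q5, N7, Q11, N12, Q14, N15.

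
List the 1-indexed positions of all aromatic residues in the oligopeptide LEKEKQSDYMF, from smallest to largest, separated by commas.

The aromatic amino acids are Phe (F, benzyl), Trp (W, indole), and Tyr (Y, phenol).
Matching residues: Y9, F11.

9, 11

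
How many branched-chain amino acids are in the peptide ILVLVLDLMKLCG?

8

Valine (V), leucine (L), and isoleucine (I) are the branched-chain amino acids.
Matching residues: I1, L2, V3, L4, V5, L6, L8, L11.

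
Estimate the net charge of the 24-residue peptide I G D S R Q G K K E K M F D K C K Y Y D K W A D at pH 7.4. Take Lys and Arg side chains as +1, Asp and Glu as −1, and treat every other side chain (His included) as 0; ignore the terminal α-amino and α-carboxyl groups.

+2

Positive (K, R): R5, K8, K9, K11, K15, K17, K21 → +7.
Negative (D, E): D3, E10, D14, D20, D24 → −5.
Net charge = (+7) + (−5) = +2.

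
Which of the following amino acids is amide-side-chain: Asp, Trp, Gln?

Asparagine (N) and glutamine (Q) have uncharged amide side chains.
Of the listed options, only Gln belongs to this group.

Gln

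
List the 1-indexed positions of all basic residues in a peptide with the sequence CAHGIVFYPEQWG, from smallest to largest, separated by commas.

K, R, and H are the three residues with basic side chains (ε-amine, guanidinium, and imidazole respectively).
Matching residues: H3.

3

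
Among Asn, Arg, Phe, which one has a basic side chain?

Arg

K, R, and H are the three residues with basic side chains (ε-amine, guanidinium, and imidazole respectively).
Of the listed options, only Arg belongs to this group.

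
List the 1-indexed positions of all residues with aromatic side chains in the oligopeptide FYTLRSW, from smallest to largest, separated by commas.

F, W, and Y each carry an aromatic ring on the side chain.
Matching residues: F1, Y2, W7.

1, 2, 7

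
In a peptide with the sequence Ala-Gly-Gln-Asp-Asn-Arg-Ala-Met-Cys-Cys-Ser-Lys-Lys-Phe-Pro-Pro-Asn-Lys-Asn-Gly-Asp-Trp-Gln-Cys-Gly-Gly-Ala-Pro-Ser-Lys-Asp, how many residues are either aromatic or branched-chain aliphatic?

2

Aromatic: F, W, Y. Branched-chain aliphatic: I, L, V.
Aromatic residues here: Phe14, Trp22 (2).
Branched-chain aliphatic residues here: none (0).
The two groups share no amino acid, so total = 2 + 0 = 2.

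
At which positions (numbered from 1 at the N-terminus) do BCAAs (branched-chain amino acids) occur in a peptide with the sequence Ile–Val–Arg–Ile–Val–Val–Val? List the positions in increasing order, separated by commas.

Valine (V), leucine (L), and isoleucine (I) are the branched-chain amino acids.
Matching residues: Ile1, Val2, Ile4, Val5, Val6, Val7.

1, 2, 4, 5, 6, 7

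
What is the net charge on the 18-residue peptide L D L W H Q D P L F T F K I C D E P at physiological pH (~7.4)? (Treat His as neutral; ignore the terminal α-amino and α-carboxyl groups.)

The side chains ionized at physiological pH are Lys/Arg (+1) and Asp/Glu (−1); with His treated as neutral, nothing else contributes.
Positive (K, R): K13 → +1.
Negative (D, E): D2, D7, D16, E17 → −4.
Net charge = (+1) + (−4) = −3.

-3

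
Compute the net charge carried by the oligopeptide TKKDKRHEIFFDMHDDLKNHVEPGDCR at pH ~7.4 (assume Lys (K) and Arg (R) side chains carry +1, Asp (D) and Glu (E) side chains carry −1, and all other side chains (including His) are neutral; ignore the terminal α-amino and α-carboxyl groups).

Positive (K, R): K2, K3, K5, R6, K18, R27 → +6.
Negative (D, E): D4, E8, D12, D15, D16, E22, D25 → −7.
Net charge = (+6) + (−7) = −1.

-1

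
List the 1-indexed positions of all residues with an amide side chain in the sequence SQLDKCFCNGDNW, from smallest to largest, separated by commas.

2, 9, 12

Asparagine (N) and glutamine (Q) have uncharged amide side chains.
Matching residues: Q2, N9, N12.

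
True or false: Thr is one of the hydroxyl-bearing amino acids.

True

Serine (S), threonine (T), and tyrosine (Y) each carry a hydroxyl group on the side chain.
Threonine is in this group.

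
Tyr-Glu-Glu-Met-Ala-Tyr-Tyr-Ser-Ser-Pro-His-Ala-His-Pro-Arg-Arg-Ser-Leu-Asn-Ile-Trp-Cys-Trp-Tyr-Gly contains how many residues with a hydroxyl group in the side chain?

7

The –OH-bearing residues are Ser, Thr (aliphatic alcohols), and Tyr (phenol).
Matching residues: Tyr1, Tyr6, Tyr7, Ser8, Ser9, Ser17, Tyr24.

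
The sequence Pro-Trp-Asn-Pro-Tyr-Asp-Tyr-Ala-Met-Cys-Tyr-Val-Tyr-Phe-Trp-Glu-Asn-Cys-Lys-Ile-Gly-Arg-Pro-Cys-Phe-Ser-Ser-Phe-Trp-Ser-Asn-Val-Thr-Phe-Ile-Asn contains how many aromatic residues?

11

The aromatic amino acids are Phe (F, benzyl), Trp (W, indole), and Tyr (Y, phenol).
Matching residues: Trp2, Tyr5, Tyr7, Tyr11, Tyr13, Phe14, Trp15, Phe25, Phe28, Trp29, Phe34.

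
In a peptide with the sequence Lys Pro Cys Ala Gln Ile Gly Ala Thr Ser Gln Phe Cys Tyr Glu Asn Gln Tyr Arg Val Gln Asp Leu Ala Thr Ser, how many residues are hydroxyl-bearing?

6

S, T, and Y are the three residues with a side-chain hydroxyl.
Matching residues: Thr9, Ser10, Tyr14, Tyr18, Thr25, Ser26.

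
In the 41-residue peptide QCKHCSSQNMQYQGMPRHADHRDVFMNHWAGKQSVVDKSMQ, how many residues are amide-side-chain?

8

The amide-side-chain residues are Asn (N) and Gln (Q).
Matching residues: Q1, Q8, N9, Q11, Q13, N27, Q33, Q41.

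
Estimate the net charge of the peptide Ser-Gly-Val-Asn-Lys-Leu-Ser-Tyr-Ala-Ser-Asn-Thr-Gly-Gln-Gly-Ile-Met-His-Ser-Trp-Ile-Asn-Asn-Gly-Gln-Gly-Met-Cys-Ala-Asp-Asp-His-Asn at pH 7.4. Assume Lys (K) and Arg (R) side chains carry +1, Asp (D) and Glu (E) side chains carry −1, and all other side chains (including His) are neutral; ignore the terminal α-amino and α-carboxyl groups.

-1

Positive (K, R): Lys5 → +1.
Negative (D, E): Asp30, Asp31 → −2.
Net charge = (+1) + (−2) = −1.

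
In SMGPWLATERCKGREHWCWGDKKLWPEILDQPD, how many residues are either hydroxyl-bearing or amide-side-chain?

Hydroxyl-bearing: S, T, Y. Amide-side-chain: N, Q.
Hydroxyl-bearing residues here: S1, T8 (2).
Amide-side-chain residues here: Q31 (1).
The two groups share no amino acid, so total = 2 + 1 = 3.

3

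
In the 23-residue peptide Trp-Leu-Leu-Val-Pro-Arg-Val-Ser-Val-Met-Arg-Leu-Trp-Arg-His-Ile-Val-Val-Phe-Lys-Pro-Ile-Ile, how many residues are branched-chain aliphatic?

V, L, and I make up the branched-chain aliphatic group.
Matching residues: Leu2, Leu3, Val4, Val7, Val9, Leu12, Ile16, Val17, Val18, Ile22, Ile23.

11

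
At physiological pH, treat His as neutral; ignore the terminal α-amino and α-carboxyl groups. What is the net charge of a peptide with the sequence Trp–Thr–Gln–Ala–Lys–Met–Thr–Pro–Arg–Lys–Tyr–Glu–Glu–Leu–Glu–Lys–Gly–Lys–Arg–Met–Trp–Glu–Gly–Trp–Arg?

The side chains ionized at physiological pH are Lys/Arg (+1) and Asp/Glu (−1); with His treated as neutral, nothing else contributes.
Positive (K, R): Lys5, Arg9, Lys10, Lys16, Lys18, Arg19, Arg25 → +7.
Negative (D, E): Glu12, Glu13, Glu15, Glu22 → −4.
Net charge = (+7) + (−4) = +3.

+3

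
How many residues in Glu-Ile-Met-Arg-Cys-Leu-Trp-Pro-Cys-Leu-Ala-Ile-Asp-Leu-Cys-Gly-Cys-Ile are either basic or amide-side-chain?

Basic: H, K, R. Amide-side-chain: N, Q.
Basic residues here: Arg4 (1).
Amide-side-chain residues here: none (0).
The two groups share no amino acid, so total = 1 + 0 = 1.

1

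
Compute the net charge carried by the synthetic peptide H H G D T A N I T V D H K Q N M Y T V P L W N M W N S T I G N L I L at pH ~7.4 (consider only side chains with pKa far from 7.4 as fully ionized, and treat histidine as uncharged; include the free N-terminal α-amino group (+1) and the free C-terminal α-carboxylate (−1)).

The side chains ionized at physiological pH are Lys/Arg (+1) and Asp/Glu (−1); with His treated as neutral, nothing else contributes.
Positive (K, R): K13 → +1.
Negative (D, E): D4, D11 → −2.
The N-terminus (+1) and C-terminus (−1) cancel.
Net charge = (+1) + (−2) = −1.

-1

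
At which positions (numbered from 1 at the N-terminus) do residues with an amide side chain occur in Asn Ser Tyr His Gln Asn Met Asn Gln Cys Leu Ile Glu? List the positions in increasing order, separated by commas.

Only N (asparagine) and Q (glutamine) carry a side-chain carboxamide.
Matching residues: Asn1, Gln5, Asn6, Asn8, Gln9.

1, 5, 6, 8, 9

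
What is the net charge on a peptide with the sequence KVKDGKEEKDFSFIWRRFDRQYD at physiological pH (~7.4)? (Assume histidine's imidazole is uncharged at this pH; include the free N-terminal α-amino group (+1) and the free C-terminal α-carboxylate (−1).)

+1

Near pH 7.4, K and R contribute +1 each, D and E contribute −1 each, and every other side chain (His included, as stated) is uncharged.
Positive (K, R): K1, K3, K6, K9, R16, R17, R20 → +7.
Negative (D, E): D4, E7, E8, D10, D19, D23 → −6.
The N-terminus (+1) and C-terminus (−1) cancel.
Net charge = (+7) + (−6) = +1.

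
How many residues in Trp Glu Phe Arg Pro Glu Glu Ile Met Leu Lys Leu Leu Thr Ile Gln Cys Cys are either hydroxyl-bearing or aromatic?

Hydroxyl-bearing: S, T, Y. Aromatic: F, W, Y.
Hydroxyl-bearing residues here: Thr14 (1).
Aromatic residues here: Trp1, Phe3 (2).
(Y belongs to both groups, but none appear in this sequence.) Total = 1 + 2 = 3.

3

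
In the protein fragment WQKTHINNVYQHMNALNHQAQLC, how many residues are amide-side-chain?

8

Only N (asparagine) and Q (glutamine) carry a side-chain carboxamide.
Matching residues: Q2, N7, N8, Q11, N14, N17, Q19, Q21.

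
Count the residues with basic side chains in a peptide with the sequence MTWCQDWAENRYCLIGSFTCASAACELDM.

Lysine (K), arginine (R), and histidine (H) have basic, nitrogen-containing side chains.
Matching residues: R11.

1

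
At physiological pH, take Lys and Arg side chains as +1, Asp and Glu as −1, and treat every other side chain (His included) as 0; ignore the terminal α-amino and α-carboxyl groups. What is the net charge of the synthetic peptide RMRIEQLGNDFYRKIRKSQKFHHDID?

+3

Positive (K, R): R1, R3, R13, K14, R16, K17, K20 → +7.
Negative (D, E): E5, D10, D24, D26 → −4.
Net charge = (+7) + (−4) = +3.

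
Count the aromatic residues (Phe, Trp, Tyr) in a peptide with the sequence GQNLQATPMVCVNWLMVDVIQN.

1

Matching residues: W14.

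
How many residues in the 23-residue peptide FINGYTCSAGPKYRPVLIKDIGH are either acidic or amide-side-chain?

2

Acidic: D, E. Amide-side-chain: N, Q.
Acidic residues here: D20 (1).
Amide-side-chain residues here: N3 (1).
The two groups share no amino acid, so total = 1 + 1 = 2.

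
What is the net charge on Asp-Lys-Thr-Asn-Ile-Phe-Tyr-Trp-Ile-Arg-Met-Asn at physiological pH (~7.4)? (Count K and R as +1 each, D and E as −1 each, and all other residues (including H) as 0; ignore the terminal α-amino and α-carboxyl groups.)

Positive (K, R): Lys2, Arg10 → +2.
Negative (D, E): Asp1 → −1.
Net charge = (+2) + (−1) = +1.

+1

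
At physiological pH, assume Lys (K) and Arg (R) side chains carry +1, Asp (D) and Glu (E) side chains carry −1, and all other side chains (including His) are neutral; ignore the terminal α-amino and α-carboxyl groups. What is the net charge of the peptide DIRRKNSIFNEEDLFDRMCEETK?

Positive (K, R): R3, R4, K5, R17, K23 → +5.
Negative (D, E): D1, E11, E12, D13, D16, E20, E21 → −7.
Net charge = (+5) + (−7) = −2.

-2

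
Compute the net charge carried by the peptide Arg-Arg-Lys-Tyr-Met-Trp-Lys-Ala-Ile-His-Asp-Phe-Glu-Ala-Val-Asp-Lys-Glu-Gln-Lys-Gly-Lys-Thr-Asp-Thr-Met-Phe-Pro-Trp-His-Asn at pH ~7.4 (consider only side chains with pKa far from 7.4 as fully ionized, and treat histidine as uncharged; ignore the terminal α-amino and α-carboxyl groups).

Near pH 7.4, K and R contribute +1 each, D and E contribute −1 each, and every other side chain (His included, as stated) is uncharged.
Positive (K, R): Arg1, Arg2, Lys3, Lys7, Lys17, Lys20, Lys22 → +7.
Negative (D, E): Asp11, Glu13, Asp16, Glu18, Asp24 → −5.
Net charge = (+7) + (−5) = +2.

+2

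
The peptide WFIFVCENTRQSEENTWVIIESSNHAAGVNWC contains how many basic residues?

2

The basic amino acids are Lys (K), Arg (R), and His (H).
Matching residues: R10, H25.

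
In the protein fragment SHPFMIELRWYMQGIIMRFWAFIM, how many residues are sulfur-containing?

4

Only Cys (C) and Met (M) have a sulfur atom in the side chain.
Matching residues: M5, M12, M17, M24.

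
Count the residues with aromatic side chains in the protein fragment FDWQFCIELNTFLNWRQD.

The aromatic amino acids are Phe (F, benzyl), Trp (W, indole), and Tyr (Y, phenol).
Matching residues: F1, W3, F5, F12, W15.

5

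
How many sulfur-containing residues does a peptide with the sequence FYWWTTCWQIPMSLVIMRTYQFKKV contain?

3

Only Cys (C) and Met (M) have a sulfur atom in the side chain.
Matching residues: C7, M12, M17.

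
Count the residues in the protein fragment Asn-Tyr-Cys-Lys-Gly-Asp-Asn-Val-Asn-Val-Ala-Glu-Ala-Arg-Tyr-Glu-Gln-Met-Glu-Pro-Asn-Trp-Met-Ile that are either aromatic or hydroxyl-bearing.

3

Aromatic: F, W, Y. Hydroxyl-bearing: S, T, Y.
Aromatic residues here: Tyr2, Tyr15, Trp22 (3).
Hydroxyl-bearing residues here: Tyr2, Tyr15 (2).
Y is in both groups, so the 2 Y residues must not be double-counted.
Total = 3 + 2 − 2 = 3.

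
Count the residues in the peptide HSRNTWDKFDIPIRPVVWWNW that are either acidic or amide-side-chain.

4

Acidic: D, E. Amide-side-chain: N, Q.
Acidic residues here: D7, D10 (2).
Amide-side-chain residues here: N4, N20 (2).
The two groups share no amino acid, so total = 2 + 2 = 4.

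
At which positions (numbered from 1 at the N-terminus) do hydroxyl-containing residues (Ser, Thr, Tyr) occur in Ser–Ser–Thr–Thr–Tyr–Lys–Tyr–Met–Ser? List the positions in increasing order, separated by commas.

1, 2, 3, 4, 5, 7, 9

Matching residues: Ser1, Ser2, Thr3, Thr4, Tyr5, Tyr7, Ser9.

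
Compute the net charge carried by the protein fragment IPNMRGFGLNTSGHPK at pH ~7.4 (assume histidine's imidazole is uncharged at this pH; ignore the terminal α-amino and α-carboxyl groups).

+2

Near pH 7.4, K and R contribute +1 each, D and E contribute −1 each, and every other side chain (His included, as stated) is uncharged.
Positive (K, R): R5, K16 → +2.
Negative (D, E): none → −0.
Net charge = (+2) + (−0) = +2.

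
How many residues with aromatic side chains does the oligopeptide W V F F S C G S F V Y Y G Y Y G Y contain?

The aromatic amino acids are Phe (F, benzyl), Trp (W, indole), and Tyr (Y, phenol).
Matching residues: W1, F3, F4, F9, Y11, Y12, Y14, Y15, Y17.

9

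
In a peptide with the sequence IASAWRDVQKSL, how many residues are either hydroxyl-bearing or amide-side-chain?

3

Hydroxyl-bearing: S, T, Y. Amide-side-chain: N, Q.
Hydroxyl-bearing residues here: S3, S11 (2).
Amide-side-chain residues here: Q9 (1).
The two groups share no amino acid, so total = 2 + 1 = 3.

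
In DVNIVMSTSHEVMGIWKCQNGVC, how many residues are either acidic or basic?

4

Acidic: D, E. Basic: H, K, R.
Acidic residues here: D1, E11 (2).
Basic residues here: H10, K17 (2).
The two groups share no amino acid, so total = 2 + 2 = 4.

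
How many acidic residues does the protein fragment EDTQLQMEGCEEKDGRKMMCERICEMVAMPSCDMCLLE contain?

Aspartate (D) and glutamate (E) have carboxylic-acid side chains and are the acidic amino acids.
Matching residues: E1, D2, E8, E11, E12, D14, E21, E25, D33, E38.

10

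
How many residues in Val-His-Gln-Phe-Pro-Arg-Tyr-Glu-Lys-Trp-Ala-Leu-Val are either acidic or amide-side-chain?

2

Acidic: D, E. Amide-side-chain: N, Q.
Acidic residues here: Glu8 (1).
Amide-side-chain residues here: Gln3 (1).
The two groups share no amino acid, so total = 1 + 1 = 2.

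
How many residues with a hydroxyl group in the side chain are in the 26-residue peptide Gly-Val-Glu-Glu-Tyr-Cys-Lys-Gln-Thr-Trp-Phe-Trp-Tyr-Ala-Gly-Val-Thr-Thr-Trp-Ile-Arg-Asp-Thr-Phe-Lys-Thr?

7

S, T, and Y are the three residues with a side-chain hydroxyl.
Matching residues: Tyr5, Thr9, Tyr13, Thr17, Thr18, Thr23, Thr26.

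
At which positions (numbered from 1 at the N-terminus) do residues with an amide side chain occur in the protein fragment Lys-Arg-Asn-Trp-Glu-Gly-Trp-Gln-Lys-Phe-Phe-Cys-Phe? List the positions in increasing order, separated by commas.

Only N (asparagine) and Q (glutamine) carry a side-chain carboxamide.
Matching residues: Asn3, Gln8.

3, 8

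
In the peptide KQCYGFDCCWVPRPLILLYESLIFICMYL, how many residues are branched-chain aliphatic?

Valine (V), leucine (L), and isoleucine (I) are the branched-chain amino acids.
Matching residues: V11, L15, I16, L17, L18, L22, I23, I25, L29.

9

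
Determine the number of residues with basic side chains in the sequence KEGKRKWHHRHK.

9

The basic amino acids are Lys (K), Arg (R), and His (H).
Matching residues: K1, K4, R5, K6, H8, H9, R10, H11, K12.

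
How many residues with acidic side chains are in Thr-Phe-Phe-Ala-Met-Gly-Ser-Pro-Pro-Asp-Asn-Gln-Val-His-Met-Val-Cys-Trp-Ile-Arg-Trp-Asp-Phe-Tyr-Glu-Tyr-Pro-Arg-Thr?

3

Aspartate (D) and glutamate (E) have carboxylic-acid side chains and are the acidic amino acids.
Matching residues: Asp10, Asp22, Glu25.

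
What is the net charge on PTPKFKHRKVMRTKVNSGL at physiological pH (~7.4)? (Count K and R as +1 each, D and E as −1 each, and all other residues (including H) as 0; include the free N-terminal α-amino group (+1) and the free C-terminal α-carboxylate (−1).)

Positive (K, R): K4, K6, R8, K9, R12, K14 → +6.
Negative (D, E): none → −0.
The N-terminus (+1) and C-terminus (−1) cancel.
Net charge = (+6) + (−0) = +6.

+6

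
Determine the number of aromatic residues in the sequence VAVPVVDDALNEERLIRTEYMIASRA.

1

F, W, and Y each carry an aromatic ring on the side chain.
Matching residues: Y20.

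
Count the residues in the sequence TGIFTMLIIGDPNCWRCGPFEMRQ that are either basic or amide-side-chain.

4

Basic: H, K, R. Amide-side-chain: N, Q.
Basic residues here: R16, R23 (2).
Amide-side-chain residues here: N13, Q24 (2).
The two groups share no amino acid, so total = 2 + 2 = 4.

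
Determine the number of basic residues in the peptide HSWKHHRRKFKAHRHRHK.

14

K, R, and H are the three residues with basic side chains (ε-amine, guanidinium, and imidazole respectively).
Matching residues: H1, K4, H5, H6, R7, R8, K9, K11, H13, R14, H15, R16, H17, K18.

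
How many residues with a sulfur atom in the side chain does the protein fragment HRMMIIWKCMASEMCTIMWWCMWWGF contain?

The sulfur-bearing residues are cysteine (–SH) and methionine (–S–CH₃).
Matching residues: M3, M4, C9, M10, M14, C15, M18, C21, M22.

9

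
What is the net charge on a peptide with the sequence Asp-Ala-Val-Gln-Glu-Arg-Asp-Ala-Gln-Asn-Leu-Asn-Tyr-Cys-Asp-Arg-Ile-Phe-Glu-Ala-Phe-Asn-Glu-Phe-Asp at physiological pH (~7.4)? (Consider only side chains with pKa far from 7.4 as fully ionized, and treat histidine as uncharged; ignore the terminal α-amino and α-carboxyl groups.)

-5

At pH ~7.4 the Lys and Arg side chains are protonated (+1), the Asp and Glu side chains are deprotonated (−1), and with His taken as neutral all other side chains carry no charge.
Positive (K, R): Arg6, Arg16 → +2.
Negative (D, E): Asp1, Glu5, Asp7, Asp15, Glu19, Glu23, Asp25 → −7.
Net charge = (+2) + (−7) = −5.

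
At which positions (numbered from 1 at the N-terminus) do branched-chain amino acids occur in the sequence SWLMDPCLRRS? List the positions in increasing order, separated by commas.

3, 8

Valine (V), leucine (L), and isoleucine (I) are the branched-chain amino acids.
Matching residues: L3, L8.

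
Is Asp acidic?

Yes

The acidic residues are Asp (D) and Glu (E), whose side chains end in a carboxylate group.
Aspartate is in this group.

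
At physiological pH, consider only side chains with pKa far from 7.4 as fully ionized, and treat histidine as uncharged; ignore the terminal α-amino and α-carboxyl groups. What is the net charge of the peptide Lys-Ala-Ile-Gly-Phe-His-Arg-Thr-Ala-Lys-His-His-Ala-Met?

Near pH 7.4, K and R contribute +1 each, D and E contribute −1 each, and every other side chain (His included, as stated) is uncharged.
Positive (K, R): Lys1, Arg7, Lys10 → +3.
Negative (D, E): none → −0.
Net charge = (+3) + (−0) = +3.

+3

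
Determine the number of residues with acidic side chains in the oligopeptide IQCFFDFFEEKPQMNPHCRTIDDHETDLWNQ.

Only D (aspartate) and E (glutamate) carry a side-chain carboxylic acid.
Matching residues: D6, E9, E10, D22, D23, E25, D27.

7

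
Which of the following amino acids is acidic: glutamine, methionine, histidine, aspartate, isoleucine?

aspartate

Only D (aspartate) and E (glutamate) carry a side-chain carboxylic acid.
Of the listed options, only aspartate belongs to this group.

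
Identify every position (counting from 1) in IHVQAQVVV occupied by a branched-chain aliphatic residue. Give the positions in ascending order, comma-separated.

Matching residues: I1, V3, V7, V8, V9.

1, 3, 7, 8, 9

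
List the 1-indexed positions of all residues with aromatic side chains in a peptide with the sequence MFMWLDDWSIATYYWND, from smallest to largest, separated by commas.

2, 4, 8, 13, 14, 15

Phenylalanine (F), tryptophan (W), and tyrosine (Y) have aromatic ring side chains.
Matching residues: F2, W4, W8, Y13, Y14, W15.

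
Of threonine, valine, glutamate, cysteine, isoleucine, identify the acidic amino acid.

glutamate

The acidic residues are Asp (D) and Glu (E), whose side chains end in a carboxylate group.
Of the listed options, only glutamate belongs to this group.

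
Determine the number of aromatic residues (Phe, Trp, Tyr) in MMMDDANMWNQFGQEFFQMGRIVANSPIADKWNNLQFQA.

Matching residues: W9, F12, F16, F17, W32, F37.

6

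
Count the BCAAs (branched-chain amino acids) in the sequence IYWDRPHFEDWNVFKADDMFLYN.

The BCAAs are Val, Leu, and Ile — aliphatic side chains with a branch point.
Matching residues: I1, V13, L21.

3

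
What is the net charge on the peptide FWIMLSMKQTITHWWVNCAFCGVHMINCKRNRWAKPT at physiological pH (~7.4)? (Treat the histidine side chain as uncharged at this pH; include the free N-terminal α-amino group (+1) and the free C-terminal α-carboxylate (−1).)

At pH ~7.4 the Lys and Arg side chains are protonated (+1), the Asp and Glu side chains are deprotonated (−1), and with His taken as neutral all other side chains carry no charge.
Positive (K, R): K8, K29, R30, R32, K35 → +5.
Negative (D, E): none → −0.
The N-terminus (+1) and C-terminus (−1) cancel.
Net charge = (+5) + (−0) = +5.

+5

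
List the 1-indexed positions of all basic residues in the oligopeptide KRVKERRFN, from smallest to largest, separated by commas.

K, R, and H are the three residues with basic side chains (ε-amine, guanidinium, and imidazole respectively).
Matching residues: K1, R2, K4, R6, R7.

1, 2, 4, 6, 7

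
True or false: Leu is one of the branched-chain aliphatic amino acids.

True

The BCAAs are Val, Leu, and Ile — aliphatic side chains with a branch point.
Leucine is in this group.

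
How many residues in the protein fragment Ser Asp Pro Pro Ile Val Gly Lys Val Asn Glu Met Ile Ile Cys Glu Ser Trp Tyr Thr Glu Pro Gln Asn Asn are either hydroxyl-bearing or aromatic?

Hydroxyl-bearing: S, T, Y. Aromatic: F, W, Y.
Hydroxyl-bearing residues here: Ser1, Ser17, Tyr19, Thr20 (4).
Aromatic residues here: Trp18, Tyr19 (2).
Y is in both groups, so the 1 Y residue must not be double-counted.
Total = 4 + 2 − 1 = 5.

5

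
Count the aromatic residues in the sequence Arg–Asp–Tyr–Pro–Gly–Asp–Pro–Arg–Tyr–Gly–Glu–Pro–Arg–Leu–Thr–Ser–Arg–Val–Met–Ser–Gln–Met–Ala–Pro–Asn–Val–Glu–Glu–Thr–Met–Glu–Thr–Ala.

2

F, W, and Y each carry an aromatic ring on the side chain.
Matching residues: Tyr3, Tyr9.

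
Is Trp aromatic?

Yes

The aromatic amino acids are Phe (F, benzyl), Trp (W, indole), and Tyr (Y, phenol).
Tryptophan is in this group.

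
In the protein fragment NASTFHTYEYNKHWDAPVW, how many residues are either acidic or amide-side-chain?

4

Acidic: D, E. Amide-side-chain: N, Q.
Acidic residues here: E9, D15 (2).
Amide-side-chain residues here: N1, N11 (2).
The two groups share no amino acid, so total = 2 + 2 = 4.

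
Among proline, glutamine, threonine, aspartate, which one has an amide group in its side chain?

glutamine

Asparagine (N) and glutamine (Q) have uncharged amide side chains.
Of the listed options, only glutamine belongs to this group.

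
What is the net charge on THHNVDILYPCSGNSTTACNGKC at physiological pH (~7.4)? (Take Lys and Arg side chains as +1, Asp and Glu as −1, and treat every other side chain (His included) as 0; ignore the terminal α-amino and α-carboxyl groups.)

Positive (K, R): K22 → +1.
Negative (D, E): D6 → −1.
Net charge = (+1) + (−1) = 0.

0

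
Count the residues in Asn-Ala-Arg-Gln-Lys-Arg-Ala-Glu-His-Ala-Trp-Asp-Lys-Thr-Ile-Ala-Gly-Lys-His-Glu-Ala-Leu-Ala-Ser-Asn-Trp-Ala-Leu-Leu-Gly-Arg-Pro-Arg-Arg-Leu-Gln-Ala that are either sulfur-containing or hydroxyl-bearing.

Sulfur-containing: C, M. Hydroxyl-bearing: S, T, Y.
Sulfur-containing residues here: none (0).
Hydroxyl-bearing residues here: Thr14, Ser24 (2).
The two groups share no amino acid, so total = 0 + 2 = 2.

2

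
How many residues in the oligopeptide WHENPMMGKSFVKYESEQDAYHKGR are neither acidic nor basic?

Acidic: D, E. Basic: K, R, H. All other residues are neither.
Matching residues: W1, N4, P5, M6, M7, G8, S10, F11, V12, Y14, S16, Q18, A20, Y21, G24.

15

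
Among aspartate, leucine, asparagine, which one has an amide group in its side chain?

asparagine

Only N (asparagine) and Q (glutamine) carry a side-chain carboxamide.
Of the listed options, only asparagine belongs to this group.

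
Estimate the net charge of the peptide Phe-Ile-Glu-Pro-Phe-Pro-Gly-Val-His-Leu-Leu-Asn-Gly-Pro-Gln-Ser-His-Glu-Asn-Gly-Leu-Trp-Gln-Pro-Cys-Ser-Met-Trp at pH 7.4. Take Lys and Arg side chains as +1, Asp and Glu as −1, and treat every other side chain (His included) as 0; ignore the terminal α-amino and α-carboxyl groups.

Positive (K, R): none → +0.
Negative (D, E): Glu3, Glu18 → −2.
Net charge = (+0) + (−2) = −2.

-2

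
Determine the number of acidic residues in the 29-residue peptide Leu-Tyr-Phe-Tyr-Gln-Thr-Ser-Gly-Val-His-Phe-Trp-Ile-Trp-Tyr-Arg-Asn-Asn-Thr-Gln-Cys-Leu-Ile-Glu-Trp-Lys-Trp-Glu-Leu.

Aspartate (D) and glutamate (E) have carboxylic-acid side chains and are the acidic amino acids.
Matching residues: Glu24, Glu28.

2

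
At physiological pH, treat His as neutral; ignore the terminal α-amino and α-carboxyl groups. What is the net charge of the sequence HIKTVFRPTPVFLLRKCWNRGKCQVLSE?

+5

Near pH 7.4, K and R contribute +1 each, D and E contribute −1 each, and every other side chain (His included, as stated) is uncharged.
Positive (K, R): K3, R7, R15, K16, R20, K22 → +6.
Negative (D, E): E28 → −1.
Net charge = (+6) + (−1) = +5.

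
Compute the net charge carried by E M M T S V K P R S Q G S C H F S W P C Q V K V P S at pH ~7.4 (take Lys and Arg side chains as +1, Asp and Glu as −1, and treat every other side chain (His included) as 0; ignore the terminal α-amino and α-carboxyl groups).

+2

Positive (K, R): K7, R9, K23 → +3.
Negative (D, E): E1 → −1.
Net charge = (+3) + (−1) = +2.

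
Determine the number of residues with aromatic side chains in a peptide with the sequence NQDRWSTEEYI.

2

F, W, and Y each carry an aromatic ring on the side chain.
Matching residues: W5, Y10.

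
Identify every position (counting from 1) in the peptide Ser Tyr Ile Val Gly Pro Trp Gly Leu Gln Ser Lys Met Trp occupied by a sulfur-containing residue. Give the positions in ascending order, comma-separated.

The sulfur-bearing residues are cysteine (–SH) and methionine (–S–CH₃).
Matching residues: Met13.

13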